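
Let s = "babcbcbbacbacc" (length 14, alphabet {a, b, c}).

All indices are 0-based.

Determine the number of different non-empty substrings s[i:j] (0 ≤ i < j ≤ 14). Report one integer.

rank | idx | suffix
   0 |   1 | abcbcbbacbacc
   1 |   8 | acbacc
   2 |  11 | acc
   3 |   0 | babcbcbbacbacc
   4 |   7 | bacbacc
   5 |  10 | bacc
   6 |   6 | bbacbacc
   7 |   4 | bcbbacbacc
   8 |   2 | bcbcbbacbacc
   9 |  13 | c
  10 |   9 | cbacc
  11 |   5 | cbbacbacc
  12 |   3 | cbcbbacbacc
  13 |  12 | cc

SA = [1, 8, 11, 0, 7, 10, 6, 4, 2, 13, 9, 5, 3, 12]
rank  pair      lcp
   1  s[1:],s[8:]  1  'a'
   2  s[8:],s[11:]  2  'ac'
   3  s[11:],s[0:]  0  ''
   4  s[0:],s[7:]  2  'ba'
   5  s[7:],s[10:]  3  'bac'
   6  s[10:],s[6:]  1  'b'
   7  s[6:],s[4:]  1  'b'
   8  s[4:],s[2:]  3  'bcb'
   9  s[2:],s[13:]  0  ''
  10  s[13:],s[9:]  1  'c'
  11  s[9:],s[5:]  2  'cb'
  12  s[5:],s[3:]  2  'cb'
  13  s[3:],s[12:]  1  'c'

n(n+1)/2 = 14·15/2 = 105
Σ LCP = 0 + 1 + 2 + 0 + 2 + 3 + 1 + 1 + 3 + 0 + 1 + 2 + 2 + 1 = 19
distinct = 105 − 19 = 86

86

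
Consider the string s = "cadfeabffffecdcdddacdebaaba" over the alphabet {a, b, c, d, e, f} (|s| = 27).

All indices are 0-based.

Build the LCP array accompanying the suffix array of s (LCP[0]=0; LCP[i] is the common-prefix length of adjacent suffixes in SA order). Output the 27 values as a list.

rank | idx | suffix
   0 |  26 | a
   1 |  23 | aaba
   2 |  24 | aba
   3 |   5 | abffffecdcdddacdebaaba
   4 |  18 | acdebaaba
   5 |   1 | adfeabffffecdcdddacdebaaba
   6 |  25 | ba
   7 |  22 | baaba
   8 |   6 | bffffecdcdddacdebaaba
   9 |   0 | cadfeabffffecdcdddacdebaaba
  10 |  12 | cdcdddacdebaaba
  11 |  14 | cdddacdebaaba
  12 |  19 | cdebaaba
  13 |  17 | dacdebaaba
  14 |  13 | dcdddacdebaaba
  15 |  16 | ddacdebaaba
  16 |  15 | dddacdebaaba
  17 |  20 | debaaba
  18 |   2 | dfeabffffecdcdddacdebaaba
  19 |   4 | eabffffecdcdddacdebaaba
  20 |  21 | ebaaba
  21 |  11 | ecdcdddacdebaaba
  22 |   3 | feabffffecdcdddacdebaaba
  23 |  10 | fecdcdddacdebaaba
  24 |   9 | ffecdcdddacdebaaba
  25 |   8 | fffecdcdddacdebaaba
  26 |   7 | ffffecdcdddacdebaaba

SA = [26, 23, 24, 5, 18, 1, 25, 22, 6, 0, 12, 14, 19, 17, 13, 16, 15, 20, 2, 4, 21, 11, 3, 10, 9, 8, 7]
rank  pair      lcp
   1  s[26:],s[23:]  1  'a'
   2  s[23:],s[24:]  1  'a'
   3  s[24:],s[5:]  2  'ab'
   4  s[5:],s[18:]  1  'a'
   5  s[18:],s[1:]  1  'a'
   6  s[1:],s[25:]  0  ''
   7  s[25:],s[22:]  2  'ba'
   8  s[22:],s[6:]  1  'b'
   9  s[6:],s[0:]  0  ''
  10  s[0:],s[12:]  1  'c'
  11  s[12:],s[14:]  2  'cd'
  12  s[14:],s[19:]  2  'cd'
  13  s[19:],s[17:]  0  ''
  14  s[17:],s[13:]  1  'd'
  15  s[13:],s[16:]  1  'd'
  16  s[16:],s[15:]  2  'dd'
  17  s[15:],s[20:]  1  'd'
  18  s[20:],s[2:]  1  'd'
  19  s[2:],s[4:]  0  ''
  20  s[4:],s[21:]  1  'e'
  21  s[21:],s[11:]  1  'e'
  22  s[11:],s[3:]  0  ''
  23  s[3:],s[10:]  2  'fe'
  24  s[10:],s[9:]  1  'f'
  25  s[9:],s[8:]  2  'ff'
  26  s[8:],s[7:]  3  'fff'

[0, 1, 1, 2, 1, 1, 0, 2, 1, 0, 1, 2, 2, 0, 1, 1, 2, 1, 1, 0, 1, 1, 0, 2, 1, 2, 3]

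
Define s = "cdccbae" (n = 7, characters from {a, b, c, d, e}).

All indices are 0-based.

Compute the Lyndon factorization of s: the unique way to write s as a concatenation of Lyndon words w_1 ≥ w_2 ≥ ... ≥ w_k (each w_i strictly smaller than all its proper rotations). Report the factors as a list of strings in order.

["cd", "c", "c", "b", "ae"]

emit factor 1: 'cd' (i=0, period=2)
emit factor 2: 'c' (i=2, period=1)
emit factor 3: 'c' (i=3, period=1)
emit factor 4: 'b' (i=4, period=1)
emit factor 5: 'ae' (i=5, period=2)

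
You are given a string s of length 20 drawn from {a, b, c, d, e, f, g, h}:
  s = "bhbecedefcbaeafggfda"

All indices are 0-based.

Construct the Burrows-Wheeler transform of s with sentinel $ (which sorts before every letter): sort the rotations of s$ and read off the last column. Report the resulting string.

adbech$fefeabcdegagfb

rank  rotation               last
    0  $bhbecedefcbaeafggfda  a
    1  a$bhbecedefcbaeafggfd  d
    2  aeafggfda$bhbecedefcb  b
    3  afggfda$bhbecedefcbae  e
    4  baeafggfda$bhbecedefc  c
    5  becedefcbaeafggfda$bh  h
    6  bhbecedefcbaeafggfda$  $
    7  cbaeafggfda$bhbecedef  f
    8  cedefcbaeafggfda$bhbe  e
    9  da$bhbecedefcbaeafggf  f
   10  defcbaeafggfda$bhbece  e
   11  eafggfda$bhbecedefcba  a
   12  ecedefcbaeafggfda$bhb  b
   13  edefcbaeafggfda$bhbec  c
   14  efcbaeafggfda$bhbeced  d
   15  fcbaeafggfda$bhbecede  e
   16  fda$bhbecedefcbaeafgg  g
   17  fggfda$bhbecedefcbaea  a
   18  gfda$bhbecedefcbaeafg  g
   19  ggfda$bhbecedefcbaeaf  f
   20  hbecedefcbaeafggfda$b  b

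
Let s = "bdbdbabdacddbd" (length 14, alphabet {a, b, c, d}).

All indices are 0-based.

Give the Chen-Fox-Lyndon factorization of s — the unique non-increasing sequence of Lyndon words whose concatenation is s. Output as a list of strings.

["bd", "bd", "b", "abdacddbd"]

emit factor 1: 'bd' (i=0, period=2)
emit factor 2: 'bd' (i=2, period=2)
emit factor 3: 'b' (i=4, period=1)
emit factor 4: 'abdacddbd' (i=5, period=9)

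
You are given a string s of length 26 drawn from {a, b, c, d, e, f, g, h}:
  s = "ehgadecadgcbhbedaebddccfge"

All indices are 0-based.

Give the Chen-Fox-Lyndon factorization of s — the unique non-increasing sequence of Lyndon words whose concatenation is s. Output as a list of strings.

emit factor 1: 'ehg' (i=0, period=3)
emit factor 2: 'adecadgcbhbedaebddccfge' (i=3, period=23)

["ehg", "adecadgcbhbedaebddccfge"]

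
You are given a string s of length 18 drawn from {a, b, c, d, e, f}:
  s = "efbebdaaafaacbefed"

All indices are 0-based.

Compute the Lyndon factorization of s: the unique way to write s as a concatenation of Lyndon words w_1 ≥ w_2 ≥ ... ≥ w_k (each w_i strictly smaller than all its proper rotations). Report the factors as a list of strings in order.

["ef", "be", "bd", "aaafaacbefed"]

emit factor 1: 'ef' (i=0, period=2)
emit factor 2: 'be' (i=2, period=2)
emit factor 3: 'bd' (i=4, period=2)
emit factor 4: 'aaafaacbefed' (i=6, period=12)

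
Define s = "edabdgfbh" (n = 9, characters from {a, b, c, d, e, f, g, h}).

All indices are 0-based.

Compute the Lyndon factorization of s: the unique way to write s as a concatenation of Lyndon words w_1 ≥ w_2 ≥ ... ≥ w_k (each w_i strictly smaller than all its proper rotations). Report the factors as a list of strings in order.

emit factor 1: 'e' (i=0, period=1)
emit factor 2: 'd' (i=1, period=1)
emit factor 3: 'abdgfbh' (i=2, period=7)

["e", "d", "abdgfbh"]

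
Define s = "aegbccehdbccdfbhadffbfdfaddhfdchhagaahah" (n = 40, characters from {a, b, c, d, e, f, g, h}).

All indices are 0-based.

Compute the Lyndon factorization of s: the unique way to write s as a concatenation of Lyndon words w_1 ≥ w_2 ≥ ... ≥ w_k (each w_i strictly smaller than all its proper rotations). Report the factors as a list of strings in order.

["aegbccehdbccdfbh", "adffbfdf", "addhfdchhag", "aahah"]

emit factor 1: 'aegbccehdbccdfbh' (i=0, period=16)
emit factor 2: 'adffbfdf' (i=16, period=8)
emit factor 3: 'addhfdchhag' (i=24, period=11)
emit factor 4: 'aahah' (i=35, period=5)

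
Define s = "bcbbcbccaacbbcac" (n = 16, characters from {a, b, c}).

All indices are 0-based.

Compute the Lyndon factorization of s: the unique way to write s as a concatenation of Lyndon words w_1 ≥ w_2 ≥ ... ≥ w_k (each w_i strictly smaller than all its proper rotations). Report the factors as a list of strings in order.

["bc", "bbcbcc", "aacbbcac"]

emit factor 1: 'bc' (i=0, period=2)
emit factor 2: 'bbcbcc' (i=2, period=6)
emit factor 3: 'aacbbcac' (i=8, period=8)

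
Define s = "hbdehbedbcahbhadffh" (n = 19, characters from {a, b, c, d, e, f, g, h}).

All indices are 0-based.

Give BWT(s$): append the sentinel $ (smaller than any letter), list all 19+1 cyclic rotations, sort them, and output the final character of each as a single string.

hhcdhhhbebabddffb$ea

rank  rotation              last
    0  $hbdehbedbcahbhadffh  h
    1  adffh$hbdehbedbcahbh  h
    2  ahbhadffh$hbdehbedbc  c
    3  bcahbhadffh$hbdehbed  d
    4  bdehbedbcahbhadffh$h  h
    5  bedbcahbhadffh$hbdeh  h
    6  bhadffh$hbdehbedbcah  h
    7  cahbhadffh$hbdehbedb  b
    8  dbcahbhadffh$hbdehbe  e
    9  dehbedbcahbhadffh$hb  b
   10  dffh$hbdehbedbcahbha  a
   11  edbcahbhadffh$hbdehb  b
   12  ehbedbcahbhadffh$hbd  d
   13  ffh$hbdehbedbcahbhad  d
   14  fh$hbdehbedbcahbhadf  f
   15  h$hbdehbedbcahbhadff  f
   16  hadffh$hbdehbedbcahb  b
   17  hbdehbedbcahbhadffh$  $
   18  hbedbcahbhadffh$hbde  e
   19  hbhadffh$hbdehbedbca  a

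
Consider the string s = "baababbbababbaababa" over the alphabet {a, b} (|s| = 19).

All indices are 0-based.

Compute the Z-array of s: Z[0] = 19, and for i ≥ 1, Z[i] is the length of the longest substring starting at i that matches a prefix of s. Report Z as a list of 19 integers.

Z[0]=19
i=1: outside box; Z[1]=0
i=2: outside box; Z[2]=0
i=3: outside box; Z[3]=2 scan→box=[3,5)
i=4: min(r-i=1, Z[1]=0)=0; Z[4]=0
i=5: outside box; Z[5]=1 scan→box=[5,6)
i=6: outside box; Z[6]=1 scan→box=[6,7)
i=7: outside box; Z[7]=2 scan→box=[7,9)
i=8: min(r-i=1, Z[1]=0)=0; Z[8]=0
i=9: outside box; Z[9]=2 scan→box=[9,11)
i=10: min(r-i=1, Z[1]=0)=0; Z[10]=0
i=11: outside box; Z[11]=1 scan→box=[11,12)
i=12: outside box; Z[12]=6 scan→box=[12,18)
i=13: min(r-i=5, Z[1]=0)=0; Z[13]=0
i=14: min(r-i=4, Z[2]=0)=0; Z[14]=0
i=15: min(r-i=3, Z[3]=2)=2; Z[15]=2
i=16: min(r-i=2, Z[4]=0)=0; Z[16]=0
i=17: min(r-i=1, Z[5]=1)=1; Z[17]=2 scan→box=[17,19)
i=18: min(r-i=1, Z[1]=0)=0; Z[18]=0

[19, 0, 0, 2, 0, 1, 1, 2, 0, 2, 0, 1, 6, 0, 0, 2, 0, 2, 0]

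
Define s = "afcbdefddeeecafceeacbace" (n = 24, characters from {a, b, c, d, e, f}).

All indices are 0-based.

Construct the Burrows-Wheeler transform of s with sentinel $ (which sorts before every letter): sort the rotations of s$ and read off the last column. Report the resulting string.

eeb$ccceafaffdbceeceddaae

rank  rotation                   last
    0  $afcbdefddeeecafceeacbace  e
    1  acbace$afcbdefddeeecafcee  e
    2  ace$afcbdefddeeecafceeacb  b
    3  afcbdefddeeecafceeacbace$  $
    4  afceeacbace$afcbdefddeeec  c
    5  bace$afcbdefddeeecafceeac  c
    6  bdefddeeecafceeacbace$afc  c
    7  cafceeacbace$afcbdefddeee  e
    8  cbace$afcbdefddeeecafceea  a
    9  cbdefddeeecafceeacbace$af  f
   10  ce$afcbdefddeeecafceeacba  a
   11  ceeacbace$afcbdefddeeecaf  f
   12  ddeeecafceeacbace$afcbdef  f
   13  deeecafceeacbace$afcbdefd  d
   14  defddeeecafceeacbace$afcb  b
   15  e$afcbdefddeeecafceeacbac  c
   16  eacbace$afcbdefddeeecafce  e
   17  ecafceeacbace$afcbdefddee  e
   18  eeacbace$afcbdefddeeecafc  c
   19  eecafceeacbace$afcbdefdde  e
   20  eeecafceeacbace$afcbdefdd  d
   21  efddeeecafceeacbace$afcbd  d
   22  fcbdefddeeecafceeacbace$a  a
   23  fceeacbace$afcbdefddeeeca  a
   24  fddeeecafceeacbace$afcbde  e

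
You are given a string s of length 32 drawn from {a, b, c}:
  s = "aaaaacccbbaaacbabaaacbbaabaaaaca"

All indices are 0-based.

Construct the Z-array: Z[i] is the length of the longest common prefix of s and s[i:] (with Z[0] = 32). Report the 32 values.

Z[0]=32
i=1: outside box; Z[1]=4 scan→box=[1,5)
i=2: min(r-i=3, Z[1]=4)=3; Z[2]=3
i=3: min(r-i=2, Z[2]=3)=2; Z[3]=2
i=4: min(r-i=1, Z[3]=2)=1; Z[4]=1
i=5: outside box; Z[5]=0
i=6: outside box; Z[6]=0
i=7: outside box; Z[7]=0
i=8: outside box; Z[8]=0
i=9: outside box; Z[9]=0
i=10: outside box; Z[10]=3 scan→box=[10,13)
i=11: min(r-i=2, Z[1]=4)=2; Z[11]=2
i=12: min(r-i=1, Z[2]=3)=1; Z[12]=1
i=13: outside box; Z[13]=0
i=14: outside box; Z[14]=0
i=15: outside box; Z[15]=1 scan→box=[15,16)
i=16: outside box; Z[16]=0
i=17: outside box; Z[17]=3 scan→box=[17,20)
i=18: min(r-i=2, Z[1]=4)=2; Z[18]=2
i=19: min(r-i=1, Z[2]=3)=1; Z[19]=1
i=20: outside box; Z[20]=0
i=21: outside box; Z[21]=0
i=22: outside box; Z[22]=0
i=23: outside box; Z[23]=2 scan→box=[23,25)
i=24: min(r-i=1, Z[1]=4)=1; Z[24]=1
i=25: outside box; Z[25]=0
i=26: outside box; Z[26]=4 scan→box=[26,30)
i=27: min(r-i=3, Z[1]=4)=3; Z[27]=3
i=28: min(r-i=2, Z[2]=3)=2; Z[28]=2
i=29: min(r-i=1, Z[3]=2)=1; Z[29]=1
i=30: outside box; Z[30]=0
i=31: outside box; Z[31]=1 scan→box=[31,32)

[32, 4, 3, 2, 1, 0, 0, 0, 0, 0, 3, 2, 1, 0, 0, 1, 0, 3, 2, 1, 0, 0, 0, 2, 1, 0, 4, 3, 2, 1, 0, 1]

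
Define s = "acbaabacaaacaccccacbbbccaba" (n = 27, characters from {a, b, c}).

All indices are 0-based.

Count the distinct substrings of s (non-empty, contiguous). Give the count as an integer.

331

rank | idx | suffix
   0 |  26 | a
   1 |   8 | aaacaccccacbbbccaba
   2 |   3 | aabacaaacaccccacbbbccaba
   3 |   9 | aacaccccacbbbccaba
   4 |  24 | aba
   5 |   4 | abacaaacaccccacbbbccaba
   6 |   6 | acaaacaccccacbbbccaba
   7 |  10 | acaccccacbbbccaba
   8 |   0 | acbaabacaaacaccccacbbbccaba
   9 |  17 | acbbbccaba
  10 |  12 | accccacbbbccaba
  11 |  25 | ba
  12 |   2 | baabacaaacaccccacbbbccaba
  13 |   5 | bacaaacaccccacbbbccaba
  14 |  19 | bbbccaba
  15 |  20 | bbccaba
  16 |  21 | bccaba
  17 |   7 | caaacaccccacbbbccaba
  18 |  23 | caba
  19 |  16 | cacbbbccaba
  20 |  11 | caccccacbbbccaba
  21 |   1 | cbaabacaaacaccccacbbbccaba
  22 |  18 | cbbbccaba
  23 |  22 | ccaba
  24 |  15 | ccacbbbccaba
  25 |  14 | cccacbbbccaba
  26 |  13 | ccccacbbbccaba

SA = [26, 8, 3, 9, 24, 4, 6, 10, 0, 17, 12, 25, 2, 5, 19, 20, 21, 7, 23, 16, 11, 1, 18, 22, 15, 14, 13]
i: (SA[i-1],SA[i]) lcp shared
  1: (26,8) 1 'a'
  2: (8,3) 2 'aa'
  3: (3,9) 2 'aa'
  4: (9,24) 1 'a'
  5: (24,4) 3 'aba'
  6: (4,6) 1 'a'
  7: (6,10) 3 'aca'
  8: (10,0) 2 'ac'
  9: (0,17) 3 'acb'
  10: (17,12) 2 'ac'
  11: (12,25) 0 ''
  12: (25,2) 2 'ba'
  13: (2,5) 2 'ba'
  14: (5,19) 1 'b'
  15: (19,20) 2 'bb'
  16: (20,21) 1 'b'
  17: (21,7) 0 ''
  18: (7,23) 2 'ca'
  19: (23,16) 2 'ca'
  20: (16,11) 3 'cac'
  21: (11,1) 1 'c'
  22: (1,18) 2 'cb'
  23: (18,22) 1 'c'
  24: (22,15) 3 'cca'
  25: (15,14) 2 'cc'
  26: (14,13) 3 'ccc'

n(n+1)/2 = 27·28/2 = 378
Σ LCP = 0 + 1 + 2 + 2 + 1 + 3 + 1 + 3 + 2 + 3 + 2 + 0 + 2 + 2 + 1 + 2 + 1 + 0 + 2 + 2 + 3 + 1 + 2 + 1 + 3 + 2 + 3 = 47
distinct = 378 − 47 = 331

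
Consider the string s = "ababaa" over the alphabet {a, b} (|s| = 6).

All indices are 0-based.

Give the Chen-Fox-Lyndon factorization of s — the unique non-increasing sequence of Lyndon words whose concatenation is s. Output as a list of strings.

["ab", "ab", "a", "a"]

emit factor 1: 'ab' (i=0, period=2)
emit factor 2: 'ab' (i=2, period=2)
emit factor 3: 'a' (i=4, period=1)
emit factor 4: 'a' (i=5, period=1)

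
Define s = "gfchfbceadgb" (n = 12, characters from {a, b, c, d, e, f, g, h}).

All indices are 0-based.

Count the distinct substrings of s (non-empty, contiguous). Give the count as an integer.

rank | idx | suffix
   0 |   8 | adgb
   1 |  11 | b
   2 |   5 | bceadgb
   3 |   6 | ceadgb
   4 |   2 | chfbceadgb
   5 |   9 | dgb
   6 |   7 | eadgb
   7 |   4 | fbceadgb
   8 |   1 | fchfbceadgb
   9 |  10 | gb
  10 |   0 | gfchfbceadgb
  11 |   3 | hfbceadgb

SA = [8, 11, 5, 6, 2, 9, 7, 4, 1, 10, 0, 3]
[i] adj suffixes → lcp
  [1] 8/11 → 0 ('')
  [2] 11/5 → 1 ('b')
  [3] 5/6 → 0 ('')
  [4] 6/2 → 1 ('c')
  [5] 2/9 → 0 ('')
  [6] 9/7 → 0 ('')
  [7] 7/4 → 0 ('')
  [8] 4/1 → 1 ('f')
  [9] 1/10 → 0 ('')
  [10] 10/0 → 1 ('g')
  [11] 0/3 → 0 ('')

n(n+1)/2 = 12·13/2 = 78
Σ LCP = 0 + 0 + 1 + 0 + 1 + 0 + 0 + 0 + 1 + 0 + 1 + 0 = 4
distinct = 78 − 4 = 74

74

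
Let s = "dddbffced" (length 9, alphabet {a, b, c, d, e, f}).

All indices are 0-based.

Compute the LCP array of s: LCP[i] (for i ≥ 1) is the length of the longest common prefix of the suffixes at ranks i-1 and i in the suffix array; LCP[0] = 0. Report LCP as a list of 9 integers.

sorted suffixes:
  #0 SA[0]=3  'bffced'
  #1 SA[1]=6  'ced'
  #2 SA[2]=8  'd'
  #3 SA[3]=2  'dbffced'
  #4 SA[4]=1  'ddbffced'
  #5 SA[5]=0  'dddbffced'
  #6 SA[6]=7  'ed'
  #7 SA[7]=5  'fced'
  #8 SA[8]=4  'ffced'

SA = [3, 6, 8, 2, 1, 0, 7, 5, 4]
[i] adj suffixes → lcp
  [1] 3/6 → 0 ('')
  [2] 6/8 → 0 ('')
  [3] 8/2 → 1 ('d')
  [4] 2/1 → 1 ('d')
  [5] 1/0 → 2 ('dd')
  [6] 0/7 → 0 ('')
  [7] 7/5 → 0 ('')
  [8] 5/4 → 1 ('f')

[0, 0, 0, 1, 1, 2, 0, 0, 1]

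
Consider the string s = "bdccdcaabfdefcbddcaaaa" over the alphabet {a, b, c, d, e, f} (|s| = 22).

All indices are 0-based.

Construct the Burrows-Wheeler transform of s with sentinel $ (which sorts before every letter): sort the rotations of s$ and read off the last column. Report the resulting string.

aaaacca$caddfdcdcbbfdeb

rank  rotation                 last
    0  $bdccdcaabfdefcbddcaaaa  a
    1  a$bdccdcaabfdefcbddcaaa  a
    2  aa$bdccdcaabfdefcbddcaa  a
    3  aaa$bdccdcaabfdefcbddca  a
    4  aaaa$bdccdcaabfdefcbddc  c
    5  aabfdefcbddcaaaa$bdccdc  c
    6  abfdefcbddcaaaa$bdccdca  a
    7  bdccdcaabfdefcbddcaaaa$  $
    8  bddcaaaa$bdccdcaabfdefc  c
    9  bfdefcbddcaaaa$bdccdcaa  a
   10  caaaa$bdccdcaabfdefcbdd  d
   11  caabfdefcbddcaaaa$bdccd  d
   12  cbddcaaaa$bdccdcaabfdef  f
   13  ccdcaabfdefcbddcaaaa$bd  d
   14  cdcaabfdefcbddcaaaa$bdc  c
   15  dcaaaa$bdccdcaabfdefcbd  d
   16  dcaabfdefcbddcaaaa$bdcc  c
   17  dccdcaabfdefcbddcaaaa$b  b
   18  ddcaaaa$bdccdcaabfdefcb  b
   19  defcbddcaaaa$bdccdcaabf  f
   20  efcbddcaaaa$bdccdcaabfd  d
   21  fcbddcaaaa$bdccdcaabfde  e
   22  fdefcbddcaaaa$bdccdcaab  b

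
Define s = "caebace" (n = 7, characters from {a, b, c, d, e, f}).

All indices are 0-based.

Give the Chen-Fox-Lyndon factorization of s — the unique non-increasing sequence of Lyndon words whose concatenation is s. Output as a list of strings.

["c", "aeb", "ace"]

emit factor 1: 'c' (i=0, period=1)
emit factor 2: 'aeb' (i=1, period=3)
emit factor 3: 'ace' (i=4, period=3)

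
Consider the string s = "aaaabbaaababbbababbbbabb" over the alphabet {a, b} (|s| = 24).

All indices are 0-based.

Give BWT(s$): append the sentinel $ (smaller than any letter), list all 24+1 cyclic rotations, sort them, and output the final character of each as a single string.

b$baaaabbabbbbbbaaaabbaba

rank  rotation                   last
    0  $aaaabbaaababbbababbbbabb  b
    1  aaaabbaaababbbababbbbabb$  $
    2  aaababbbababbbbabb$aaaabb  b
    3  aaabbaaababbbababbbbabb$a  a
    4  aababbbababbbbabb$aaaabba  a
    5  aabbaaababbbababbbbabb$aa  a
    6  ababbbababbbbabb$aaaabbaa  a
    7  ababbbbabb$aaaabbaaababbb  b
    8  abb$aaaabbaaababbbababbbb  b
    9  abbaaababbbababbbbabb$aaa  a
   10  abbbababbbbabb$aaaabbaaab  b
   11  abbbbabb$aaaabbaaababbbab  b
   12  b$aaaabbaaababbbababbbbab  b
   13  baaababbbababbbbabb$aaaab  b
   14  bababbbbabb$aaaabbaaababb  b
   15  babb$aaaabbaaababbbababbb  b
   16  babbbababbbbabb$aaaabbaaa  a
   17  babbbbabb$aaaabbaaababbba  a
   18  bb$aaaabbaaababbbababbbba  a
   19  bbaaababbbababbbbabb$aaaa  a
   20  bbababbbbabb$aaaabbaaabab  b
   21  bbabb$aaaabbaaababbbababb  b
   22  bbbababbbbabb$aaaabbaaaba  a
   23  bbbabb$aaaabbaaababbbabab  b
   24  bbbbabb$aaaabbaaababbbaba  a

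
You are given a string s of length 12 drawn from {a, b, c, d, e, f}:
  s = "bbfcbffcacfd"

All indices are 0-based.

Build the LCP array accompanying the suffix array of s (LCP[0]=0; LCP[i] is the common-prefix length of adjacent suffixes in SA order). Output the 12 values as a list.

[0, 0, 1, 2, 0, 1, 1, 0, 0, 2, 1, 1]

rank→(start, suffix):
  0 → (8, 'acfd')
  1 → (0, 'bbfcbffcacfd')
  2 → (1, 'bfcbffcacfd')
  3 → (4, 'bffcacfd')
  4 → (7, 'cacfd')
  5 → (3, 'cbffcacfd')
  6 → (9, 'cfd')
  7 → (11, 'd')
  8 → (6, 'fcacfd')
  9 → (2, 'fcbffcacfd')
  10 → (10, 'fd')
  11 → (5, 'ffcacfd')

SA = [8, 0, 1, 4, 7, 3, 9, 11, 6, 2, 10, 5]
rank  pair      lcp
   1  s[8:],s[0:]  0  ''
   2  s[0:],s[1:]  1  'b'
   3  s[1:],s[4:]  2  'bf'
   4  s[4:],s[7:]  0  ''
   5  s[7:],s[3:]  1  'c'
   6  s[3:],s[9:]  1  'c'
   7  s[9:],s[11:]  0  ''
   8  s[11:],s[6:]  0  ''
   9  s[6:],s[2:]  2  'fc'
  10  s[2:],s[10:]  1  'f'
  11  s[10:],s[5:]  1  'f'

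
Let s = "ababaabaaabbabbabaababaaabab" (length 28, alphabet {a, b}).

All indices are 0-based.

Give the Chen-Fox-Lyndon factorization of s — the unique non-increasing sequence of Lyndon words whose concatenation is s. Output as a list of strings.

emit factor 1: 'ab' (i=0, period=2)
emit factor 2: 'ab' (i=2, period=2)
emit factor 3: 'aab' (i=4, period=3)
emit factor 4: 'aaabbabbabaabab' (i=7, period=15)
emit factor 5: 'aaabab' (i=22, period=6)

["ab", "ab", "aab", "aaabbabbabaabab", "aaabab"]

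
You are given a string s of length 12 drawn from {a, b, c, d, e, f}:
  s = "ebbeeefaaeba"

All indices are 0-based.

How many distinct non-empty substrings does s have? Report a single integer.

68

rank→(start, suffix):
  0 → (11, 'a')
  1 → (7, 'aaeba')
  2 → (8, 'aeba')
  3 → (10, 'ba')
  4 → (1, 'bbeeefaaeba')
  5 → (2, 'beeefaaeba')
  6 → (9, 'eba')
  7 → (0, 'ebbeeefaaeba')
  8 → (3, 'eeefaaeba')
  9 → (4, 'eefaaeba')
  10 → (5, 'efaaeba')
  11 → (6, 'faaeba')

SA = [11, 7, 8, 10, 1, 2, 9, 0, 3, 4, 5, 6]
rank  pair      lcp
   1  s[11:],s[7:]  1  'a'
   2  s[7:],s[8:]  1  'a'
   3  s[8:],s[10:]  0  ''
   4  s[10:],s[1:]  1  'b'
   5  s[1:],s[2:]  1  'b'
   6  s[2:],s[9:]  0  ''
   7  s[9:],s[0:]  2  'eb'
   8  s[0:],s[3:]  1  'e'
   9  s[3:],s[4:]  2  'ee'
  10  s[4:],s[5:]  1  'e'
  11  s[5:],s[6:]  0  ''

n(n+1)/2 = 12·13/2 = 78
Σ LCP = 0 + 1 + 1 + 0 + 1 + 1 + 0 + 2 + 1 + 2 + 1 + 0 = 10
distinct = 78 − 10 = 68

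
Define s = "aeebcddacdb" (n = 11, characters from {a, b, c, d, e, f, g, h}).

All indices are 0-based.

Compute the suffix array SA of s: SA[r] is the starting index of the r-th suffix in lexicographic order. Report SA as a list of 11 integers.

sorted suffixes:
  #0 SA[0]=7  'acdb'
  #1 SA[1]=0  'aeebcddacdb'
  #2 SA[2]=10  'b'
  #3 SA[3]=3  'bcddacdb'
  #4 SA[4]=8  'cdb'
  #5 SA[5]=4  'cddacdb'
  #6 SA[6]=6  'dacdb'
  #7 SA[7]=9  'db'
  #8 SA[8]=5  'ddacdb'
  #9 SA[9]=2  'ebcddacdb'
  #10 SA[10]=1  'eebcddacdb'

[7, 0, 10, 3, 8, 4, 6, 9, 5, 2, 1]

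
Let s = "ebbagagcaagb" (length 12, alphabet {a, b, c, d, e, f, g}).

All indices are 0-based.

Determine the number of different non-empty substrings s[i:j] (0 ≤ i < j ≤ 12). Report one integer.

sorted suffixes:
  #0 SA[0]=8  'aagb'
  #1 SA[1]=3  'agagcaagb'
  #2 SA[2]=9  'agb'
  #3 SA[3]=5  'agcaagb'
  #4 SA[4]=11  'b'
  #5 SA[5]=2  'bagagcaagb'
  #6 SA[6]=1  'bbagagcaagb'
  #7 SA[7]=7  'caagb'
  #8 SA[8]=0  'ebbagagcaagb'
  #9 SA[9]=4  'gagcaagb'
  #10 SA[10]=10  'gb'
  #11 SA[11]=6  'gcaagb'

SA = [8, 3, 9, 5, 11, 2, 1, 7, 0, 4, 10, 6]
i: (SA[i-1],SA[i]) lcp shared
  1: (8,3) 1 'a'
  2: (3,9) 2 'ag'
  3: (9,5) 2 'ag'
  4: (5,11) 0 ''
  5: (11,2) 1 'b'
  6: (2,1) 1 'b'
  7: (1,7) 0 ''
  8: (7,0) 0 ''
  9: (0,4) 0 ''
  10: (4,10) 1 'g'
  11: (10,6) 1 'g'

n(n+1)/2 = 12·13/2 = 78
Σ LCP = 0 + 1 + 2 + 2 + 0 + 1 + 1 + 0 + 0 + 0 + 1 + 1 = 9
distinct = 78 − 9 = 69

69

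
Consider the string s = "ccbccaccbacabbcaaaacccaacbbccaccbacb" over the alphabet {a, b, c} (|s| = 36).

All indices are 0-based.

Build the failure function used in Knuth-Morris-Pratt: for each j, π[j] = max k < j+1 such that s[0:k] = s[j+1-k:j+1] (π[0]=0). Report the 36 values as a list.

π[0] = 0
j=1 s[j]='c': π[1]=1 (border 'c')
j=2 s[j]='b': k: 1→0; π[2]=0 (border '')
j=3 s[j]='c': π[3]=1 (border 'c')
j=4 s[j]='c': π[4]=2 (border 'cc')
j=5 s[j]='a': k: 2→1→0; π[5]=0 (border '')
j=6 s[j]='c': π[6]=1 (border 'c')
j=7 s[j]='c': π[7]=2 (border 'cc')
j=8 s[j]='b': π[8]=3 (border 'ccb')
j=9 s[j]='a': k: 3→0; π[9]=0 (border '')
j=10 s[j]='c': π[10]=1 (border 'c')
j=11 s[j]='a': k: 1→0; π[11]=0 (border '')
j=12 s[j]='b': π[12]=0 (border '')
j=13 s[j]='b': π[13]=0 (border '')
j=14 s[j]='c': π[14]=1 (border 'c')
j=15 s[j]='a': k: 1→0; π[15]=0 (border '')
j=16 s[j]='a': π[16]=0 (border '')
j=17 s[j]='a': π[17]=0 (border '')
j=18 s[j]='a': π[18]=0 (border '')
j=19 s[j]='c': π[19]=1 (border 'c')
j=20 s[j]='c': π[20]=2 (border 'cc')
j=21 s[j]='c': k: 2→1; π[21]=2 (border 'cc')
j=22 s[j]='a': k: 2→1→0; π[22]=0 (border '')
j=23 s[j]='a': π[23]=0 (border '')
j=24 s[j]='c': π[24]=1 (border 'c')
j=25 s[j]='b': k: 1→0; π[25]=0 (border '')
j=26 s[j]='b': π[26]=0 (border '')
j=27 s[j]='c': π[27]=1 (border 'c')
j=28 s[j]='c': π[28]=2 (border 'cc')
j=29 s[j]='a': k: 2→1→0; π[29]=0 (border '')
j=30 s[j]='c': π[30]=1 (border 'c')
j=31 s[j]='c': π[31]=2 (border 'cc')
j=32 s[j]='b': π[32]=3 (border 'ccb')
j=33 s[j]='a': k: 3→0; π[33]=0 (border '')
j=34 s[j]='c': π[34]=1 (border 'c')
j=35 s[j]='b': k: 1→0; π[35]=0 (border '')

[0, 1, 0, 1, 2, 0, 1, 2, 3, 0, 1, 0, 0, 0, 1, 0, 0, 0, 0, 1, 2, 2, 0, 0, 1, 0, 0, 1, 2, 0, 1, 2, 3, 0, 1, 0]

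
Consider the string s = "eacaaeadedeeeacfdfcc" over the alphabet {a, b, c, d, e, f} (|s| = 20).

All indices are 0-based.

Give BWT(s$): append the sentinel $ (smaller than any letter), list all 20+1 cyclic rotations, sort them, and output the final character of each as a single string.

rank  rotation               last
    0  $eacaaeadedeeeacfdfcc  c
    1  aaeadedeeeacfdfcc$eac  c
    2  acaaeadedeeeacfdfcc$e  e
    3  acfdfcc$eacaaeadedeee  e
    4  adedeeeacfdfcc$eacaae  e
    5  aeadedeeeacfdfcc$eaca  a
    6  c$eacaaeadedeeeacfdfc  c
    7  caaeadedeeeacfdfcc$ea  a
    8  cc$eacaaeadedeeeacfdf  f
    9  cfdfcc$eacaaeadedeeea  a
   10  dedeeeacfdfcc$eacaaea  a
   11  deeeacfdfcc$eacaaeade  e
   12  dfcc$eacaaeadedeeeacf  f
   13  eacaaeadedeeeacfdfcc$  $
   14  eacfdfcc$eacaaeadedee  e
   15  eadedeeeacfdfcc$eacaa  a
   16  edeeeacfdfcc$eacaaead  d
   17  eeacfdfcc$eacaaeadede  e
   18  eeeacfdfcc$eacaaeaded  d
   19  fcc$eacaaeadedeeeacfd  d
   20  fdfcc$eacaaeadedeeeac  c

cceeeacafaaef$eadeddc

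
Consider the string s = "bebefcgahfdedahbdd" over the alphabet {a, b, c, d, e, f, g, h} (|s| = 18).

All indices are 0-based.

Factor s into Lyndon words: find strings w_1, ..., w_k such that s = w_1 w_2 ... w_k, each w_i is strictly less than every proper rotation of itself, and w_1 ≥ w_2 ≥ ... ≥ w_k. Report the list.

emit factor 1: 'bebefcg' (i=0, period=7)
emit factor 2: 'ahfded' (i=7, period=6)
emit factor 3: 'ahbdd' (i=13, period=5)

["bebefcg", "ahfded", "ahbdd"]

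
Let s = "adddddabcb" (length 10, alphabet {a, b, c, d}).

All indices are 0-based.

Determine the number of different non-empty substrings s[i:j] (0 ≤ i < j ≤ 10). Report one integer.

rank | idx | suffix
   0 |   6 | abcb
   1 |   0 | adddddabcb
   2 |   9 | b
   3 |   7 | bcb
   4 |   8 | cb
   5 |   5 | dabcb
   6 |   4 | ddabcb
   7 |   3 | dddabcb
   8 |   2 | ddddabcb
   9 |   1 | dddddabcb

SA = [6, 0, 9, 7, 8, 5, 4, 3, 2, 1]
[i] adj suffixes → lcp
  [1] 6/0 → 1 ('a')
  [2] 0/9 → 0 ('')
  [3] 9/7 → 1 ('b')
  [4] 7/8 → 0 ('')
  [5] 8/5 → 0 ('')
  [6] 5/4 → 1 ('d')
  [7] 4/3 → 2 ('dd')
  [8] 3/2 → 3 ('ddd')
  [9] 2/1 → 4 ('dddd')

n(n+1)/2 = 10·11/2 = 55
Σ LCP = 0 + 1 + 0 + 1 + 0 + 0 + 1 + 2 + 3 + 4 = 12
distinct = 55 − 12 = 43

43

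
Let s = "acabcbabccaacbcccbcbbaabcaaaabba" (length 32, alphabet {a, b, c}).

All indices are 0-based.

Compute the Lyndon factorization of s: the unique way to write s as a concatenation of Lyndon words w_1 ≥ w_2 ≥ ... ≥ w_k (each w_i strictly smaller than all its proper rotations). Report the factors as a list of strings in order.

["ac", "abcbabcc", "aacbcccbcbb", "aabc", "aaaabb", "a"]

emit factor 1: 'ac' (i=0, period=2)
emit factor 2: 'abcbabcc' (i=2, period=8)
emit factor 3: 'aacbcccbcbb' (i=10, period=11)
emit factor 4: 'aabc' (i=21, period=4)
emit factor 5: 'aaaabb' (i=25, period=6)
emit factor 6: 'a' (i=31, period=1)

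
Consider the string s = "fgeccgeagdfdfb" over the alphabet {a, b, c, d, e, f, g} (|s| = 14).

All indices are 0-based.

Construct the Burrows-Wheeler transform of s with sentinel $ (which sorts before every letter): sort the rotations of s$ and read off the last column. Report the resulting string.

rank  rotation         last
    0  $fgeccgeagdfdfb  b
    1  agdfdfb$fgeccge  e
    2  b$fgeccgeagdfdf  f
    3  ccgeagdfdfb$fge  e
    4  cgeagdfdfb$fgec  c
    5  dfb$fgeccgeagdf  f
    6  dfdfb$fgeccgeag  g
    7  eagdfdfb$fgeccg  g
    8  eccgeagdfdfb$fg  g
    9  fb$fgeccgeagdfd  d
   10  fdfb$fgeccgeagd  d
   11  fgeccgeagdfdfb$  $
   12  gdfdfb$fgeccgea  a
   13  geagdfdfb$fgecc  c
   14  geccgeagdfdfb$f  f

befecfgggdd$acf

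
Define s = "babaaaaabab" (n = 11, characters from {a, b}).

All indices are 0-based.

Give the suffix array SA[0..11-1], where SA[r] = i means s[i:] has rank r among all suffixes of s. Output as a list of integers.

[3, 4, 5, 6, 9, 1, 7, 10, 2, 8, 0]

rank→(start, suffix):
  0 → (3, 'aaaaabab')
  1 → (4, 'aaaabab')
  2 → (5, 'aaabab')
  3 → (6, 'aabab')
  4 → (9, 'ab')
  5 → (1, 'abaaaaabab')
  6 → (7, 'abab')
  7 → (10, 'b')
  8 → (2, 'baaaaabab')
  9 → (8, 'bab')
  10 → (0, 'babaaaaabab')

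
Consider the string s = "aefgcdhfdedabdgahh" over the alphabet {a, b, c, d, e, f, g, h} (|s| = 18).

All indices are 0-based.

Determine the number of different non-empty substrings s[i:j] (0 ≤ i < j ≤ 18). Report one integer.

rank→(start, suffix):
  0 → (11, 'abdgahh')
  1 → (0, 'aefgcdhfdedabdgahh')
  2 → (15, 'ahh')
  3 → (12, 'bdgahh')
  4 → (4, 'cdhfdedabdgahh')
  5 → (10, 'dabdgahh')
  6 → (8, 'dedabdgahh')
  7 → (13, 'dgahh')
  8 → (5, 'dhfdedabdgahh')
  9 → (9, 'edabdgahh')
  10 → (1, 'efgcdhfdedabdgahh')
  11 → (7, 'fdedabdgahh')
  12 → (2, 'fgcdhfdedabdgahh')
  13 → (14, 'gahh')
  14 → (3, 'gcdhfdedabdgahh')
  15 → (17, 'h')
  16 → (6, 'hfdedabdgahh')
  17 → (16, 'hh')

SA = [11, 0, 15, 12, 4, 10, 8, 13, 5, 9, 1, 7, 2, 14, 3, 17, 6, 16]
[i] adj suffixes → lcp
  [1] 11/0 → 1 ('a')
  [2] 0/15 → 1 ('a')
  [3] 15/12 → 0 ('')
  [4] 12/4 → 0 ('')
  [5] 4/10 → 0 ('')
  [6] 10/8 → 1 ('d')
  [7] 8/13 → 1 ('d')
  [8] 13/5 → 1 ('d')
  [9] 5/9 → 0 ('')
  [10] 9/1 → 1 ('e')
  [11] 1/7 → 0 ('')
  [12] 7/2 → 1 ('f')
  [13] 2/14 → 0 ('')
  [14] 14/3 → 1 ('g')
  [15] 3/17 → 0 ('')
  [16] 17/6 → 1 ('h')
  [17] 6/16 → 1 ('h')

n(n+1)/2 = 18·19/2 = 171
Σ LCP = 0 + 1 + 1 + 0 + 0 + 0 + 1 + 1 + 1 + 0 + 1 + 0 + 1 + 0 + 1 + 0 + 1 + 1 = 10
distinct = 171 − 10 = 161

161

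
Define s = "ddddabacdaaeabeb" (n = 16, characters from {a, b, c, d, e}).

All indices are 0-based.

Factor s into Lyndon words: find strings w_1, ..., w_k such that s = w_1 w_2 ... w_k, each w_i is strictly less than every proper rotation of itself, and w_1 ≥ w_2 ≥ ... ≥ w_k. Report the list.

["d", "d", "d", "d", "abacd", "aaeabeb"]

emit factor 1: 'd' (i=0, period=1)
emit factor 2: 'd' (i=1, period=1)
emit factor 3: 'd' (i=2, period=1)
emit factor 4: 'd' (i=3, period=1)
emit factor 5: 'abacd' (i=4, period=5)
emit factor 6: 'aaeabeb' (i=9, period=7)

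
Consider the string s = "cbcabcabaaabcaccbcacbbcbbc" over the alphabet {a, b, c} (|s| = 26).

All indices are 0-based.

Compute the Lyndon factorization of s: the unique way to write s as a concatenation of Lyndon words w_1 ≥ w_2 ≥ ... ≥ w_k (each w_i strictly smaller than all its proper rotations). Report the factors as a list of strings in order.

["c", "bc", "abc", "ab", "aaabcaccbcacbbcbbc"]

emit factor 1: 'c' (i=0, period=1)
emit factor 2: 'bc' (i=1, period=2)
emit factor 3: 'abc' (i=3, period=3)
emit factor 4: 'ab' (i=6, period=2)
emit factor 5: 'aaabcaccbcacbbcbbc' (i=8, period=18)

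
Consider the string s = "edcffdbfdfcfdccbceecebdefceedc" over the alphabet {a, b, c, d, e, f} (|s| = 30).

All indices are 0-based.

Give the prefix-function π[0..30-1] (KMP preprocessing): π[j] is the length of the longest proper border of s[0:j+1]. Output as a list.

[0, 0, 0, 0, 0, 0, 0, 0, 0, 0, 0, 0, 0, 0, 0, 0, 0, 1, 1, 0, 1, 0, 0, 1, 0, 0, 1, 1, 2, 3]

π[0] = 0
j=1 s[j]='d': π[1]=0 (border '')
j=2 s[j]='c': π[2]=0 (border '')
j=3 s[j]='f': π[3]=0 (border '')
j=4 s[j]='f': π[4]=0 (border '')
j=5 s[j]='d': π[5]=0 (border '')
j=6 s[j]='b': π[6]=0 (border '')
j=7 s[j]='f': π[7]=0 (border '')
j=8 s[j]='d': π[8]=0 (border '')
j=9 s[j]='f': π[9]=0 (border '')
j=10 s[j]='c': π[10]=0 (border '')
j=11 s[j]='f': π[11]=0 (border '')
j=12 s[j]='d': π[12]=0 (border '')
j=13 s[j]='c': π[13]=0 (border '')
j=14 s[j]='c': π[14]=0 (border '')
j=15 s[j]='b': π[15]=0 (border '')
j=16 s[j]='c': π[16]=0 (border '')
j=17 s[j]='e': π[17]=1 (border 'e')
j=18 s[j]='e': k: 1→0; π[18]=1 (border 'e')
j=19 s[j]='c': k: 1→0; π[19]=0 (border '')
j=20 s[j]='e': π[20]=1 (border 'e')
j=21 s[j]='b': k: 1→0; π[21]=0 (border '')
j=22 s[j]='d': π[22]=0 (border '')
j=23 s[j]='e': π[23]=1 (border 'e')
j=24 s[j]='f': k: 1→0; π[24]=0 (border '')
j=25 s[j]='c': π[25]=0 (border '')
j=26 s[j]='e': π[26]=1 (border 'e')
j=27 s[j]='e': k: 1→0; π[27]=1 (border 'e')
j=28 s[j]='d': π[28]=2 (border 'ed')
j=29 s[j]='c': π[29]=3 (border 'edc')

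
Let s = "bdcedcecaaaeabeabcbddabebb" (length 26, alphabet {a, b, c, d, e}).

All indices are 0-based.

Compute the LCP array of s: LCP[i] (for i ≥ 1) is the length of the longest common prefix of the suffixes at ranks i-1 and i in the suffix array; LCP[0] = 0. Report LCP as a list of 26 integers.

[0, 2, 1, 2, 3, 1, 0, 1, 1, 1, 2, 1, 2, 0, 1, 1, 2, 0, 1, 3, 1, 0, 3, 1, 1, 1]

rank | idx | suffix
   0 |   8 | aaaeabeabcbddabebb
   1 |   9 | aaeabeabcbddabebb
   2 |  15 | abcbddabebb
   3 |  12 | abeabcbddabebb
   4 |  21 | abebb
   5 |  10 | aeabeabcbddabebb
   6 |  25 | b
   7 |  24 | bb
   8 |  16 | bcbddabebb
   9 |   0 | bdcedcecaaaeabeabcbddabebb
  10 |  18 | bddabebb
  11 |  13 | beabcbddabebb
  12 |  22 | bebb
  13 |   7 | caaaeabeabcbddabebb
  14 |  17 | cbddabebb
  15 |   5 | cecaaaeabeabcbddabebb
  16 |   2 | cedcecaaaeabeabcbddabebb
  17 |  20 | dabebb
  18 |   4 | dcecaaaeabeabcbddabebb
  19 |   1 | dcedcecaaaeabeabcbddabebb
  20 |  19 | ddabebb
  21 |  14 | eabcbddabebb
  22 |  11 | eabeabcbddabebb
  23 |  23 | ebb
  24 |   6 | ecaaaeabeabcbddabebb
  25 |   3 | edcecaaaeabeabcbddabebb

SA = [8, 9, 15, 12, 21, 10, 25, 24, 16, 0, 18, 13, 22, 7, 17, 5, 2, 20, 4, 1, 19, 14, 11, 23, 6, 3]
rank  pair      lcp
   1  s[8:],s[9:]  2  'aa'
   2  s[9:],s[15:]  1  'a'
   3  s[15:],s[12:]  2  'ab'
   4  s[12:],s[21:]  3  'abe'
   5  s[21:],s[10:]  1  'a'
   6  s[10:],s[25:]  0  ''
   7  s[25:],s[24:]  1  'b'
   8  s[24:],s[16:]  1  'b'
   9  s[16:],s[0:]  1  'b'
  10  s[0:],s[18:]  2  'bd'
  11  s[18:],s[13:]  1  'b'
  12  s[13:],s[22:]  2  'be'
  13  s[22:],s[7:]  0  ''
  14  s[7:],s[17:]  1  'c'
  15  s[17:],s[5:]  1  'c'
  16  s[5:],s[2:]  2  'ce'
  17  s[2:],s[20:]  0  ''
  18  s[20:],s[4:]  1  'd'
  19  s[4:],s[1:]  3  'dce'
  20  s[1:],s[19:]  1  'd'
  21  s[19:],s[14:]  0  ''
  22  s[14:],s[11:]  3  'eab'
  23  s[11:],s[23:]  1  'e'
  24  s[23:],s[6:]  1  'e'
  25  s[6:],s[3:]  1  'e'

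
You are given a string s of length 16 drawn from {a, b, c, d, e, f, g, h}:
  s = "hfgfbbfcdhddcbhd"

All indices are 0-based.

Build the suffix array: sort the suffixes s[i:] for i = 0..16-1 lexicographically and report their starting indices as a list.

rank→(start, suffix):
  0 → (4, 'bbfcdhddcbhd')
  1 → (5, 'bfcdhddcbhd')
  2 → (13, 'bhd')
  3 → (12, 'cbhd')
  4 → (7, 'cdhddcbhd')
  5 → (15, 'd')
  6 → (11, 'dcbhd')
  7 → (10, 'ddcbhd')
  8 → (8, 'dhddcbhd')
  9 → (3, 'fbbfcdhddcbhd')
  10 → (6, 'fcdhddcbhd')
  11 → (1, 'fgfbbfcdhddcbhd')
  12 → (2, 'gfbbfcdhddcbhd')
  13 → (14, 'hd')
  14 → (9, 'hddcbhd')
  15 → (0, 'hfgfbbfcdhddcbhd')

[4, 5, 13, 12, 7, 15, 11, 10, 8, 3, 6, 1, 2, 14, 9, 0]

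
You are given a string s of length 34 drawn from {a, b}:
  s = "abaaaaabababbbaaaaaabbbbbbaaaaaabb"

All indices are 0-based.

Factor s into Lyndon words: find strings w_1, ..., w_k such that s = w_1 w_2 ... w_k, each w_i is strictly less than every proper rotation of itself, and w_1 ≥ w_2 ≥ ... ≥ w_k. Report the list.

["ab", "aaaaabababbb", "aaaaaabbbbbb", "aaaaaabb"]

emit factor 1: 'ab' (i=0, period=2)
emit factor 2: 'aaaaabababbb' (i=2, period=12)
emit factor 3: 'aaaaaabbbbbb' (i=14, period=12)
emit factor 4: 'aaaaaabb' (i=26, period=8)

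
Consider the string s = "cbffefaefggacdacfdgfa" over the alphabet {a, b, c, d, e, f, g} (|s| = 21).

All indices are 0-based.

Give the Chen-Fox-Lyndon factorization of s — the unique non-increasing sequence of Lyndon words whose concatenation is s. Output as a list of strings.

["c", "bffef", "aefgg", "acdacfdgf", "a"]

emit factor 1: 'c' (i=0, period=1)
emit factor 2: 'bffef' (i=1, period=5)
emit factor 3: 'aefgg' (i=6, period=5)
emit factor 4: 'acdacfdgf' (i=11, period=9)
emit factor 5: 'a' (i=20, period=1)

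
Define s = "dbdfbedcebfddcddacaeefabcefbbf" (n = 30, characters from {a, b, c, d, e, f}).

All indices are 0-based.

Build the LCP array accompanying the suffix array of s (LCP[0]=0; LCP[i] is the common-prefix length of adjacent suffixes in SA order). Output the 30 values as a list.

[0, 1, 1, 0, 1, 1, 1, 1, 2, 0, 1, 1, 2, 0, 1, 1, 2, 1, 2, 1, 0, 1, 1, 1, 2, 0, 1, 1, 2, 1]

sorted suffixes:
  #0 SA[0]=22  'abcefbbf'
  #1 SA[1]=16  'acaeefabcefbbf'
  #2 SA[2]=18  'aeefabcefbbf'
  #3 SA[3]=27  'bbf'
  #4 SA[4]=23  'bcefbbf'
  #5 SA[5]=1  'bdfbedcebfddcddacaeefabcefbbf'
  #6 SA[6]=4  'bedcebfddcddacaeefabcefbbf'
  #7 SA[7]=28  'bf'
  #8 SA[8]=9  'bfddcddacaeefabcefbbf'
  #9 SA[9]=17  'caeefabcefbbf'
  #10 SA[10]=13  'cddacaeefabcefbbf'
  #11 SA[11]=7  'cebfddcddacaeefabcefbbf'
  #12 SA[12]=24  'cefbbf'
  #13 SA[13]=15  'dacaeefabcefbbf'
  #14 SA[14]=0  'dbdfbedcebfddcddacaeefabcefbbf'
  #15 SA[15]=12  'dcddacaeefabcefbbf'
  #16 SA[16]=6  'dcebfddcddacaeefabcefbbf'
  #17 SA[17]=14  'ddacaeefabcefbbf'
  #18 SA[18]=11  'ddcddacaeefabcefbbf'
  #19 SA[19]=2  'dfbedcebfddcddacaeefabcefbbf'
  #20 SA[20]=8  'ebfddcddacaeefabcefbbf'
  #21 SA[21]=5  'edcebfddcddacaeefabcefbbf'
  #22 SA[22]=19  'eefabcefbbf'
  #23 SA[23]=20  'efabcefbbf'
  #24 SA[24]=25  'efbbf'
  #25 SA[25]=29  'f'
  #26 SA[26]=21  'fabcefbbf'
  #27 SA[27]=26  'fbbf'
  #28 SA[28]=3  'fbedcebfddcddacaeefabcefbbf'
  #29 SA[29]=10  'fddcddacaeefabcefbbf'

SA = [22, 16, 18, 27, 23, 1, 4, 28, 9, 17, 13, 7, 24, 15, 0, 12, 6, 14, 11, 2, 8, 5, 19, 20, 25, 29, 21, 26, 3, 10]
[i] adj suffixes → lcp
  [1] 22/16 → 1 ('a')
  [2] 16/18 → 1 ('a')
  [3] 18/27 → 0 ('')
  [4] 27/23 → 1 ('b')
  [5] 23/1 → 1 ('b')
  [6] 1/4 → 1 ('b')
  [7] 4/28 → 1 ('b')
  [8] 28/9 → 2 ('bf')
  [9] 9/17 → 0 ('')
  [10] 17/13 → 1 ('c')
  [11] 13/7 → 1 ('c')
  [12] 7/24 → 2 ('ce')
  [13] 24/15 → 0 ('')
  [14] 15/0 → 1 ('d')
  [15] 0/12 → 1 ('d')
  [16] 12/6 → 2 ('dc')
  [17] 6/14 → 1 ('d')
  [18] 14/11 → 2 ('dd')
  [19] 11/2 → 1 ('d')
  [20] 2/8 → 0 ('')
  [21] 8/5 → 1 ('e')
  [22] 5/19 → 1 ('e')
  [23] 19/20 → 1 ('e')
  [24] 20/25 → 2 ('ef')
  [25] 25/29 → 0 ('')
  [26] 29/21 → 1 ('f')
  [27] 21/26 → 1 ('f')
  [28] 26/3 → 2 ('fb')
  [29] 3/10 → 1 ('f')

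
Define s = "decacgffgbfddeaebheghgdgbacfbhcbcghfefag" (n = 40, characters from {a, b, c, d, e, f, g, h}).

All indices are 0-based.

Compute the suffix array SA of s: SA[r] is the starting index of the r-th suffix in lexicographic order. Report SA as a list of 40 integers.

sorted suffixes:
  #0 SA[0]=25  'acfbhcbcghfefag'
  #1 SA[1]=3  'acgffgbfddeaebheghgdgbacfbhcbcghfefag'
  #2 SA[2]=14  'aebheghgdgbacfbhcbcghfefag'
  #3 SA[3]=38  'ag'
  #4 SA[4]=24  'bacfbhcbcghfefag'
  #5 SA[5]=31  'bcghfefag'
  #6 SA[6]=9  'bfddeaebheghgdgbacfbhcbcghfefag'
  #7 SA[7]=28  'bhcbcghfefag'
  #8 SA[8]=16  'bheghgdgbacfbhcbcghfefag'
  #9 SA[9]=2  'cacgffgbfddeaebheghgdgbacfbhcbcghfefag'
  #10 SA[10]=30  'cbcghfefag'
  #11 SA[11]=26  'cfbhcbcghfefag'
  #12 SA[12]=4  'cgffgbfddeaebheghgdgbacfbhcbcghfefag'
  #13 SA[13]=32  'cghfefag'
  #14 SA[14]=11  'ddeaebheghgdgbacfbhcbcghfefag'
  #15 SA[15]=12  'deaebheghgdgbacfbhcbcghfefag'
  #16 SA[16]=0  'decacgffgbfddeaebheghgdgbacfbhcbcghfefag'
  #17 SA[17]=22  'dgbacfbhcbcghfefag'
  #18 SA[18]=13  'eaebheghgdgbacfbhcbcghfefag'
  #19 SA[19]=15  'ebheghgdgbacfbhcbcghfefag'
  #20 SA[20]=1  'ecacgffgbfddeaebheghgdgbacfbhcbcghfefag'
  #21 SA[21]=36  'efag'
  #22 SA[22]=18  'eghgdgbacfbhcbcghfefag'
  #23 SA[23]=37  'fag'
  #24 SA[24]=27  'fbhcbcghfefag'
  #25 SA[25]=10  'fddeaebheghgdgbacfbhcbcghfefag'
  #26 SA[26]=35  'fefag'
  #27 SA[27]=6  'ffgbfddeaebheghgdgbacfbhcbcghfefag'
  #28 SA[28]=7  'fgbfddeaebheghgdgbacfbhcbcghfefag'
  #29 SA[29]=39  'g'
  #30 SA[30]=23  'gbacfbhcbcghfefag'
  #31 SA[31]=8  'gbfddeaebheghgdgbacfbhcbcghfefag'
  #32 SA[32]=21  'gdgbacfbhcbcghfefag'
  #33 SA[33]=5  'gffgbfddeaebheghgdgbacfbhcbcghfefag'
  #34 SA[34]=33  'ghfefag'
  #35 SA[35]=19  'ghgdgbacfbhcbcghfefag'
  #36 SA[36]=29  'hcbcghfefag'
  #37 SA[37]=17  'heghgdgbacfbhcbcghfefag'
  #38 SA[38]=34  'hfefag'
  #39 SA[39]=20  'hgdgbacfbhcbcghfefag'

[25, 3, 14, 38, 24, 31, 9, 28, 16, 2, 30, 26, 4, 32, 11, 12, 0, 22, 13, 15, 1, 36, 18, 37, 27, 10, 35, 6, 7, 39, 23, 8, 21, 5, 33, 19, 29, 17, 34, 20]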